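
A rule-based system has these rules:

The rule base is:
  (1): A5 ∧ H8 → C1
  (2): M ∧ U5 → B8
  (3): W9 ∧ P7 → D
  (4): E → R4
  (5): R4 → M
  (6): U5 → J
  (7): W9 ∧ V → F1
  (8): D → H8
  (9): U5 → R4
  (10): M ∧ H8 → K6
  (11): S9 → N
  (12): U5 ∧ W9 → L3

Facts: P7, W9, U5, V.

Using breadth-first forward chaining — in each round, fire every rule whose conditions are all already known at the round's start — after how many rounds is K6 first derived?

3

Round 1 — (3), (6), (7), (9), (12), derive D, J, F1, R4, L3.
Round 2 — (5), (8), derive M, H8.
Round 3 — (2), (10), derive B8, K6.
K6 first appears in round 3.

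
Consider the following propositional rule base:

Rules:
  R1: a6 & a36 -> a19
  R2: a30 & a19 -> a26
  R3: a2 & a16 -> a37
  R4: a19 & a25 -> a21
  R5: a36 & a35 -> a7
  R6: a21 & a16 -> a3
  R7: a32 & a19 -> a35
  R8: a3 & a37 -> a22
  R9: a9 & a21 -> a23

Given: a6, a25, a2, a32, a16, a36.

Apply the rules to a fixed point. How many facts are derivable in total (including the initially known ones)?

Round 1: R1 [a6 & a36 -> a19]; R3 [a2 & a16 -> a37]. New: a19, a37.
Round 2: R4 [a19 & a25 -> a21]; R7 [a32 & a19 -> a35]. New: a21, a35.
Round 3: R5 [a36 & a35 -> a7]; R6 [a21 & a16 -> a3]. New: a7, a3.
Round 4: R8 [a3 & a37 -> a22]. New: a22.
Closure: {a16, a19, a2, a21, a22, a25, a3, a32, a35, a36, a37, a6, a7} — 13 facts.

13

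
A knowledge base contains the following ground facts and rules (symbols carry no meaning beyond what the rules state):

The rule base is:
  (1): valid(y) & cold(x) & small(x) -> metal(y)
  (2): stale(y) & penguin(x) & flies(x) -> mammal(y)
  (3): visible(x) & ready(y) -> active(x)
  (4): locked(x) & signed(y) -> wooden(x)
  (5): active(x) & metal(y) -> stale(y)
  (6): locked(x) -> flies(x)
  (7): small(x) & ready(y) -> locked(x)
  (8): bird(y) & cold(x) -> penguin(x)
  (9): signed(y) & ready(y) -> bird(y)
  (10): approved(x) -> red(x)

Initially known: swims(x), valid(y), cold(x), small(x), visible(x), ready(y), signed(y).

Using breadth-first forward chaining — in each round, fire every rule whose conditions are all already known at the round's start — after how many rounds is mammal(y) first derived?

3

[1] (1) [valid(y) & cold(x) & small(x) -> metal(y)]; (3) [visible(x) & ready(y) -> active(x)]; (7) [small(x) & ready(y) -> locked(x)]; (9) [signed(y) & ready(y) -> bird(y)]. ⇒ new: metal(y), active(x), locked(x), bird(y).
[2] (4) [locked(x) & signed(y) -> wooden(x)]; (5) [active(x) & metal(y) -> stale(y)]; (6) [locked(x) -> flies(x)]; (8) [bird(y) & cold(x) -> penguin(x)]. ⇒ new: wooden(x), stale(y), flies(x), penguin(x).
[3] (2) [stale(y) & penguin(x) & flies(x) -> mammal(y)]. ⇒ new: mammal(y).
mammal(y) first appears in round 3.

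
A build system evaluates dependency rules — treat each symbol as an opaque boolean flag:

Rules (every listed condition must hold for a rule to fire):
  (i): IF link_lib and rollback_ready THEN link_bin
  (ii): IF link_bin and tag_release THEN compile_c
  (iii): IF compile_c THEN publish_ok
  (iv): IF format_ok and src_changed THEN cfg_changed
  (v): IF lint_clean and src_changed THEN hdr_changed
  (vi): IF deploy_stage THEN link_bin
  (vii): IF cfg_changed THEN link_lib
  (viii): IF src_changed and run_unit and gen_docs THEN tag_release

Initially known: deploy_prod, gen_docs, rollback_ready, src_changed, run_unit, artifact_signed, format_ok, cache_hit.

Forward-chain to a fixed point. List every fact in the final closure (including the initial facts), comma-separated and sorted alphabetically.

artifact_signed, cache_hit, cfg_changed, compile_c, deploy_prod, format_ok, gen_docs, link_bin, link_lib, publish_ok, rollback_ready, run_unit, src_changed, tag_release

Round 1 — (iv), (viii), derive cfg_changed, tag_release.
Round 2 — (vii), derive link_lib.
Round 3 — (i), derive link_bin.
Round 4 — (ii), derive compile_c.
Round 5 — (iii), derive publish_ok.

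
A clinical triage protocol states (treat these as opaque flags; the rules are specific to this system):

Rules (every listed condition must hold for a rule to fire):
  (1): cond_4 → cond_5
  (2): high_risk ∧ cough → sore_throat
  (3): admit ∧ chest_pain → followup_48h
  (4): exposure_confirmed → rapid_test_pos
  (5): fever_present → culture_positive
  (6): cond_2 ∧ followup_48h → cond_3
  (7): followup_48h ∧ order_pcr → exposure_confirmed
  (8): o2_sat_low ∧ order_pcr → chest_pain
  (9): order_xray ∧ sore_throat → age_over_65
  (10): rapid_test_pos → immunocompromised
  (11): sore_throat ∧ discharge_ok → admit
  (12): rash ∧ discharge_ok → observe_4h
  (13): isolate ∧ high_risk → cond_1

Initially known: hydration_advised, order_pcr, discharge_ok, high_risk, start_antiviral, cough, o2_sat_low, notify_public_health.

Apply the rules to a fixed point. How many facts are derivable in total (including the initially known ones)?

15

[1] (2) [high_risk ∧ cough → sore_throat]; (8) [o2_sat_low ∧ order_pcr → chest_pain]. ⇒ new: sore_throat, chest_pain.
[2] (11) [sore_throat ∧ discharge_ok → admit]. ⇒ new: admit.
[3] (3) [admit ∧ chest_pain → followup_48h]. ⇒ new: followup_48h.
[4] (7) [followup_48h ∧ order_pcr → exposure_confirmed]. ⇒ new: exposure_confirmed.
[5] (4) [exposure_confirmed → rapid_test_pos]. ⇒ new: rapid_test_pos.
[6] (10) [rapid_test_pos → immunocompromised]. ⇒ new: immunocompromised.
Closure: {admit, chest_pain, cough, discharge_ok, exposure_confirmed, followup_48h, high_risk, hydration_advised, immunocompromised, notify_public_health, o2_sat_low, order_pcr, rapid_test_pos, sore_throat, start_antiviral} — 15 facts.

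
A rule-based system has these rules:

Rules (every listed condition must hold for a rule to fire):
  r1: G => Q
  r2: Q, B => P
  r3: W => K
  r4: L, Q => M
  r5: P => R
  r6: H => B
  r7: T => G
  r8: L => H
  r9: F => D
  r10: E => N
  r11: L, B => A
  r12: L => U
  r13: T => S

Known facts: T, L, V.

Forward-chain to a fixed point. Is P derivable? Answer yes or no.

[1] r7 [T => G]; r8 [L => H]; r12 [L => U]; r13 [T => S]. ⇒ new: G, H, U, S.
[2] r1 [G => Q]; r6 [H => B]. ⇒ new: Q, B.
[3] r2 [Q, B => P]; r4 [L, Q => M]; r11 [L, B => A]. ⇒ new: P, M, A.
[4] r5 [P => R]. ⇒ new: R.
P appears in round 3, so it is derivable.

yes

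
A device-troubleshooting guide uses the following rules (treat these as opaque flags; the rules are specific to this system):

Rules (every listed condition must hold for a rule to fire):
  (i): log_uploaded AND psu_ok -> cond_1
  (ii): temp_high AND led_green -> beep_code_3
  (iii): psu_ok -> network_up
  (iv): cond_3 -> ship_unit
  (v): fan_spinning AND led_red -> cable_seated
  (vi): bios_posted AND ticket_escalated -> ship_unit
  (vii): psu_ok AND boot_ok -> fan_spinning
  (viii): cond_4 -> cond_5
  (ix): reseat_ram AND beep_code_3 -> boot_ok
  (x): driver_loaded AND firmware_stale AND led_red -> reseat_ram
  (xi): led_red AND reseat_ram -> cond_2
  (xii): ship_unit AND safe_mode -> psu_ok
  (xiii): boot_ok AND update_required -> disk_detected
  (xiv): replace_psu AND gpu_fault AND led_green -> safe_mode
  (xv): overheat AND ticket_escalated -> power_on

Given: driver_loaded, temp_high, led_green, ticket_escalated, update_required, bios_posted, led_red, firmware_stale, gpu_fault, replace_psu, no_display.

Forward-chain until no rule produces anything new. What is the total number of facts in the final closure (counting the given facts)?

22

Round 1: (ii) [temp_high AND led_green -> beep_code_3]; (vi) [bios_posted AND ticket_escalated -> ship_unit]; (x) [driver_loaded AND firmware_stale AND led_red -> reseat_ram]; (xiv) [replace_psu AND gpu_fault AND led_green -> safe_mode]. New: beep_code_3, ship_unit, reseat_ram, safe_mode.
Round 2: (ix) [reseat_ram AND beep_code_3 -> boot_ok]; (xi) [led_red AND reseat_ram -> cond_2]; (xii) [ship_unit AND safe_mode -> psu_ok]. New: boot_ok, cond_2, psu_ok.
Round 3: (iii) [psu_ok -> network_up]; (vii) [psu_ok AND boot_ok -> fan_spinning]; (xiii) [boot_ok AND update_required -> disk_detected]. New: network_up, fan_spinning, disk_detected.
Round 4: (v) [fan_spinning AND led_red -> cable_seated]. New: cable_seated.
Closure: {beep_code_3, bios_posted, boot_ok, cable_seated, cond_2, disk_detected, driver_loaded, fan_spinning, firmware_stale, gpu_fault, led_green, led_red, network_up, no_display, psu_ok, replace_psu, reseat_ram, safe_mode, ship_unit, temp_high, ticket_escalated, update_required} — 22 facts.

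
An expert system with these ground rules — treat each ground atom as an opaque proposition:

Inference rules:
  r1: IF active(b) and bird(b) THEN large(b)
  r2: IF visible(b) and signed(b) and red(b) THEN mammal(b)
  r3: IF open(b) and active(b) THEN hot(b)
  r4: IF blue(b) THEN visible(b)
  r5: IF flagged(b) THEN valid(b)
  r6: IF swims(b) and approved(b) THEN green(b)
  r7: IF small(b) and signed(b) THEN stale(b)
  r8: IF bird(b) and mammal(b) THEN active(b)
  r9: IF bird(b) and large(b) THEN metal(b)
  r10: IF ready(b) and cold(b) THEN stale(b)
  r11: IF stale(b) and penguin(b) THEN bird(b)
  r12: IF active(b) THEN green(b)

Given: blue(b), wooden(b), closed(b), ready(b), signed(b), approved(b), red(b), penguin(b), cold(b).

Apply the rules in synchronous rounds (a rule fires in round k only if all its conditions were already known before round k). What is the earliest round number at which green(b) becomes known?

Round 1: r4 [IF blue(b) THEN visible(b)]; r10 [IF ready(b) and cold(b) THEN stale(b)]. Adds visible(b), stale(b).
Round 2: r2 [IF visible(b) and signed(b) and red(b) THEN mammal(b)]; r11 [IF stale(b) and penguin(b) THEN bird(b)]. Adds mammal(b), bird(b).
Round 3: r8 [IF bird(b) and mammal(b) THEN active(b)]. Adds active(b).
Round 4: r1 [IF active(b) and bird(b) THEN large(b)]; r12 [IF active(b) THEN green(b)]. Adds large(b), green(b).
green(b) first appears in round 4.

4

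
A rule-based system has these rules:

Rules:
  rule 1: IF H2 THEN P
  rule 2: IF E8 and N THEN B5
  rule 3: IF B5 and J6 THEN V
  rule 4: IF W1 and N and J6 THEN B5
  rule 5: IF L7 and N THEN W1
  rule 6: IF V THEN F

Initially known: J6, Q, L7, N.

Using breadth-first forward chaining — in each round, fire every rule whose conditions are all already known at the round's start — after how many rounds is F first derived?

Round 1: rule 5 [IF L7 and N THEN W1]. New: W1.
Round 2: rule 4 [IF W1 and N and J6 THEN B5]. New: B5.
Round 3: rule 3 [IF B5 and J6 THEN V]. New: V.
Round 4: rule 6 [IF V THEN F]. New: F.
F first appears in round 4.

4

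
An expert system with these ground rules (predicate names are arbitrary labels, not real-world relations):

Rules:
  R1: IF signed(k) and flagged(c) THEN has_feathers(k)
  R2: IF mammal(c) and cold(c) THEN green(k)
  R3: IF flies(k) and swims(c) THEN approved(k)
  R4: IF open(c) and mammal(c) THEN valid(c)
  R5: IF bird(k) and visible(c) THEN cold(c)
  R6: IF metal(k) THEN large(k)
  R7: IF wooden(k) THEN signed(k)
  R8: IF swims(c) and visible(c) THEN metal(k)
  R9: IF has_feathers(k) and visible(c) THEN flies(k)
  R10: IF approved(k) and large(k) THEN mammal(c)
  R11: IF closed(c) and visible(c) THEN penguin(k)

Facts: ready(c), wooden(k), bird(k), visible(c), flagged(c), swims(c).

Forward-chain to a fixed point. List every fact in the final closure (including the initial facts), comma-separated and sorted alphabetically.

Round 1 fires R5, R7, R8, giving cold(c), signed(k), metal(k).
Round 2 fires R1, R6, giving has_feathers(k), large(k).
Round 3 fires R9, giving flies(k).
Round 4 fires R3, giving approved(k).
Round 5 fires R10, giving mammal(c).
Round 6 fires R2, giving green(k).

approved(k), bird(k), cold(c), flagged(c), flies(k), green(k), has_feathers(k), large(k), mammal(c), metal(k), ready(c), signed(k), swims(c), visible(c), wooden(k)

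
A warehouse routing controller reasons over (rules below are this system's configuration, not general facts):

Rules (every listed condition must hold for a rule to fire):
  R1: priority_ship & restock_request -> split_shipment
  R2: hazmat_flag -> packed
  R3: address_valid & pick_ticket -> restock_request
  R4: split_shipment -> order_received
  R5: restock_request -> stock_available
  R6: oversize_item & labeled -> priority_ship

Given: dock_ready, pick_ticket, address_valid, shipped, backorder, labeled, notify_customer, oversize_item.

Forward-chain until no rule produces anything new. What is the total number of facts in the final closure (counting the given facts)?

Round 1 — R3, R6, derive restock_request, priority_ship.
Round 2 — R1, R5, derive split_shipment, stock_available.
Round 3 — R4, derive order_received.
Closure: {address_valid, backorder, dock_ready, labeled, notify_customer, order_received, oversize_item, pick_ticket, priority_ship, restock_request, shipped, split_shipment, stock_available} — 13 facts.

13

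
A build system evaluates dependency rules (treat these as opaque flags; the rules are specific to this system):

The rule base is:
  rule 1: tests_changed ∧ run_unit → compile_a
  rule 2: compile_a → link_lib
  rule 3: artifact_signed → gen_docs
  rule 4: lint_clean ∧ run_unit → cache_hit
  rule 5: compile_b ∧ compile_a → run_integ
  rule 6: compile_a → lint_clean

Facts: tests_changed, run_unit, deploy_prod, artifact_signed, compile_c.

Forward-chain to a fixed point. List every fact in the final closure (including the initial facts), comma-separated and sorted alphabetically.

Round 1: rule 1 [tests_changed ∧ run_unit → compile_a]; rule 3 [artifact_signed → gen_docs]. Adds compile_a, gen_docs.
Round 2: rule 2 [compile_a → link_lib]; rule 6 [compile_a → lint_clean]. Adds link_lib, lint_clean.
Round 3: rule 4 [lint_clean ∧ run_unit → cache_hit]. Adds cache_hit.

artifact_signed, cache_hit, compile_a, compile_c, deploy_prod, gen_docs, link_lib, lint_clean, run_unit, tests_changed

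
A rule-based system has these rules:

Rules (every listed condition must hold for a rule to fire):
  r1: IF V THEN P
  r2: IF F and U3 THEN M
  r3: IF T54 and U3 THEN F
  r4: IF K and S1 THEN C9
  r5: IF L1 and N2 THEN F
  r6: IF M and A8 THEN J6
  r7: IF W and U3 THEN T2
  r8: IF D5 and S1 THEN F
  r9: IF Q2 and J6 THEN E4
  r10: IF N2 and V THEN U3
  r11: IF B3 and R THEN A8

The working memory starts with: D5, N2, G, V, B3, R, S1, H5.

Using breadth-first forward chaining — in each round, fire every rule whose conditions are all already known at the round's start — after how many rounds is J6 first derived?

[1] r1 [IF V THEN P]; r8 [IF D5 and S1 THEN F]; r10 [IF N2 and V THEN U3]; r11 [IF B3 and R THEN A8]. ⇒ new: P, F, U3, A8.
[2] r2 [IF F and U3 THEN M]. ⇒ new: M.
[3] r6 [IF M and A8 THEN J6]. ⇒ new: J6.
J6 first appears in round 3.

3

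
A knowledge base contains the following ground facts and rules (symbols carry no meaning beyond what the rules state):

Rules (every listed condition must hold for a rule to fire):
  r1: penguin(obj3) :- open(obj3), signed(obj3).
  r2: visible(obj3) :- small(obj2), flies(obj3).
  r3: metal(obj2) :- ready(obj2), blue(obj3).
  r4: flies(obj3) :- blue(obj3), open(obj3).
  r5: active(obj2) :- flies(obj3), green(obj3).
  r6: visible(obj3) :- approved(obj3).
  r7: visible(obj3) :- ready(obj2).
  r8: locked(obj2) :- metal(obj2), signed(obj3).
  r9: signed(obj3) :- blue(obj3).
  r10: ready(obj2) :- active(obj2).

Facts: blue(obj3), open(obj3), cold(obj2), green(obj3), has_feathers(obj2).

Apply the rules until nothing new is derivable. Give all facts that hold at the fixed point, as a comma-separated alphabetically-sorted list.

active(obj2), blue(obj3), cold(obj2), flies(obj3), green(obj3), has_feathers(obj2), locked(obj2), metal(obj2), open(obj3), penguin(obj3), ready(obj2), signed(obj3), visible(obj3)

[1] r4 [flies(obj3) :- blue(obj3), open(obj3).]; r9 [signed(obj3) :- blue(obj3).]. ⇒ new: flies(obj3), signed(obj3).
[2] r1 [penguin(obj3) :- open(obj3), signed(obj3).]; r5 [active(obj2) :- flies(obj3), green(obj3).]. ⇒ new: penguin(obj3), active(obj2).
[3] r10 [ready(obj2) :- active(obj2).]. ⇒ new: ready(obj2).
[4] r3 [metal(obj2) :- ready(obj2), blue(obj3).]; r7 [visible(obj3) :- ready(obj2).]. ⇒ new: metal(obj2), visible(obj3).
[5] r8 [locked(obj2) :- metal(obj2), signed(obj3).]. ⇒ new: locked(obj2).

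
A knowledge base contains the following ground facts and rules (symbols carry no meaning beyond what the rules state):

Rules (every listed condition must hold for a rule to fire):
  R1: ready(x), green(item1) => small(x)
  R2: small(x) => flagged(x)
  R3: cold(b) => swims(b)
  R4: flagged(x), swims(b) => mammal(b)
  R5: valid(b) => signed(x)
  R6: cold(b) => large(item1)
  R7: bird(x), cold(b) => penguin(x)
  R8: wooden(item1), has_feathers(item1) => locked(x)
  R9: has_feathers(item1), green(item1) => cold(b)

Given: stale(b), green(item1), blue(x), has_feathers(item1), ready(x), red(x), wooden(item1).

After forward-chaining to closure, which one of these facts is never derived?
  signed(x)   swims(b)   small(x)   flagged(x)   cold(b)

signed(x)

Round 1 fires R1, R8, R9, giving small(x), locked(x), cold(b).
Round 2 fires R2, R3, R6, giving flagged(x), swims(b), large(item1).
Round 3 fires R4, giving mammal(b).
Derived: cold(b) (round 1), small(x) (round 1), flagged(x) (round 2), swims(b) (round 2). signed(x) never appears in any round.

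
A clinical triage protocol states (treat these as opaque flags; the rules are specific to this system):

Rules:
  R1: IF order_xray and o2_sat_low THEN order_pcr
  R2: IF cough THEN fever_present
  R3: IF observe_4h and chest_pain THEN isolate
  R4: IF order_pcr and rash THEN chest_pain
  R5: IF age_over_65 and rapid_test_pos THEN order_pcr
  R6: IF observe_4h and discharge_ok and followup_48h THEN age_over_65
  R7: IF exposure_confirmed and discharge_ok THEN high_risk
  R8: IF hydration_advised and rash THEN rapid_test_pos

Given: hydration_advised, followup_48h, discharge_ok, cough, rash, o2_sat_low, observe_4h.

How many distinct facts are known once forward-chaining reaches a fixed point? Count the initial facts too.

Round 1: R2 [IF cough THEN fever_present]; R6 [IF observe_4h and discharge_ok and followup_48h THEN age_over_65]; R8 [IF hydration_advised and rash THEN rapid_test_pos]. New: fever_present, age_over_65, rapid_test_pos.
Round 2: R5 [IF age_over_65 and rapid_test_pos THEN order_pcr]. New: order_pcr.
Round 3: R4 [IF order_pcr and rash THEN chest_pain]. New: chest_pain.
Round 4: R3 [IF observe_4h and chest_pain THEN isolate]. New: isolate.
Closure: {age_over_65, chest_pain, cough, discharge_ok, fever_present, followup_48h, hydration_advised, isolate, o2_sat_low, observe_4h, order_pcr, rapid_test_pos, rash} — 13 facts.

13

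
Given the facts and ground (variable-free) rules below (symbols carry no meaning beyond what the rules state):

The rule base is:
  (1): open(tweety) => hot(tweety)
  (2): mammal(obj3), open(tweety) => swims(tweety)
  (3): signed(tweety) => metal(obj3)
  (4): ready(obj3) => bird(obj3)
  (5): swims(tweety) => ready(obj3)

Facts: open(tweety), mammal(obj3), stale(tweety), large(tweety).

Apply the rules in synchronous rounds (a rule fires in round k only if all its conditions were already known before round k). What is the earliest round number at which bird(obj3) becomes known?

[1] (1) [open(tweety) => hot(tweety)]; (2) [mammal(obj3), open(tweety) => swims(tweety)]. ⇒ new: hot(tweety), swims(tweety).
[2] (5) [swims(tweety) => ready(obj3)]. ⇒ new: ready(obj3).
[3] (4) [ready(obj3) => bird(obj3)]. ⇒ new: bird(obj3).
bird(obj3) first appears in round 3.

3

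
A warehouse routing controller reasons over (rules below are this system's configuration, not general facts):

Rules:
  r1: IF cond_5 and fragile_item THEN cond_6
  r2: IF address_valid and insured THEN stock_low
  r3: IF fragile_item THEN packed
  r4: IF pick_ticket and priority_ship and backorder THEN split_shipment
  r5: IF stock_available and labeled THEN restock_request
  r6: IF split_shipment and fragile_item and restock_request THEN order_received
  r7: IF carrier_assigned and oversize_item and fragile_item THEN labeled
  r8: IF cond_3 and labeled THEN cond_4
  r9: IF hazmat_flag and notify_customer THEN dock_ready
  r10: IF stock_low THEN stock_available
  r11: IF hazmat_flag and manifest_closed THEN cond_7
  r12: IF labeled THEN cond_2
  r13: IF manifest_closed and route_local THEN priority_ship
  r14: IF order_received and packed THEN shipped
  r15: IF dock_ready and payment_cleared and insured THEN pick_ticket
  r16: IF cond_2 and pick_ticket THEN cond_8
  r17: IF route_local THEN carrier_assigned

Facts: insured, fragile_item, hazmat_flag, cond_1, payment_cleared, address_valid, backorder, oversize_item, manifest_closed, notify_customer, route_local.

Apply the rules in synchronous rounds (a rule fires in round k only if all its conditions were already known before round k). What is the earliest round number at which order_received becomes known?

[1] r2 [IF address_valid and insured THEN stock_low]; r3 [IF fragile_item THEN packed]; r9 [IF hazmat_flag and notify_customer THEN dock_ready]; r11 [IF hazmat_flag and manifest_closed THEN cond_7]; r13 [IF manifest_closed and route_local THEN priority_ship]; r17 [IF route_local THEN carrier_assigned]. ⇒ new: stock_low, packed, dock_ready, cond_7, priority_ship, carrier_assigned.
[2] r7 [IF carrier_assigned and oversize_item and fragile_item THEN labeled]; r10 [IF stock_low THEN stock_available]; r15 [IF dock_ready and payment_cleared and insured THEN pick_ticket]. ⇒ new: labeled, stock_available, pick_ticket.
[3] r4 [IF pick_ticket and priority_ship and backorder THEN split_shipment]; r5 [IF stock_available and labeled THEN restock_request]; r12 [IF labeled THEN cond_2]. ⇒ new: split_shipment, restock_request, cond_2.
[4] r6 [IF split_shipment and fragile_item and restock_request THEN order_received]; r16 [IF cond_2 and pick_ticket THEN cond_8]. ⇒ new: order_received, cond_8.
order_received first appears in round 4.

4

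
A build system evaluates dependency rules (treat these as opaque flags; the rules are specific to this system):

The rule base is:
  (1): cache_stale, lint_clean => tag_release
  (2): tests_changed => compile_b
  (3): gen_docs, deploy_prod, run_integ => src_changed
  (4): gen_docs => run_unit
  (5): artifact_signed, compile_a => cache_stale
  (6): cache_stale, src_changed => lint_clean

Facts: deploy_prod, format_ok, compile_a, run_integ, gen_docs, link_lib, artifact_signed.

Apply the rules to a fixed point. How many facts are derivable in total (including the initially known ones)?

Round 1: (3) [gen_docs, deploy_prod, run_integ => src_changed]; (4) [gen_docs => run_unit]; (5) [artifact_signed, compile_a => cache_stale]. New: src_changed, run_unit, cache_stale.
Round 2: (6) [cache_stale, src_changed => lint_clean]. New: lint_clean.
Round 3: (1) [cache_stale, lint_clean => tag_release]. New: tag_release.
Closure: {artifact_signed, cache_stale, compile_a, deploy_prod, format_ok, gen_docs, link_lib, lint_clean, run_integ, run_unit, src_changed, tag_release} — 12 facts.

12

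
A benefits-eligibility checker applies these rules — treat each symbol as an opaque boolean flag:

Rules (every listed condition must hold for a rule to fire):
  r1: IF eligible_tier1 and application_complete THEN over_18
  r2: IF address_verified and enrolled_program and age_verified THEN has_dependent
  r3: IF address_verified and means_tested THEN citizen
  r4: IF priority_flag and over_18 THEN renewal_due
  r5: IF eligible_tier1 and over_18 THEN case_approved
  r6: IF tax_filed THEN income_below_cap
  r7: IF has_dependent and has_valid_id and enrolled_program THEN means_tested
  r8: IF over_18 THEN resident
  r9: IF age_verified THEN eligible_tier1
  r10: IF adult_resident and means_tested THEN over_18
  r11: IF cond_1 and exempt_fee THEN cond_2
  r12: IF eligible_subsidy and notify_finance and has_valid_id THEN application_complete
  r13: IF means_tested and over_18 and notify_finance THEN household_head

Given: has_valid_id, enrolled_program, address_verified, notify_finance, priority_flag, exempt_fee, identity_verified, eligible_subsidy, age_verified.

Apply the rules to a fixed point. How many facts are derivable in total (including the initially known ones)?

Round 1: r2 [IF address_verified and enrolled_program and age_verified THEN has_dependent]; r9 [IF age_verified THEN eligible_tier1]; r12 [IF eligible_subsidy and notify_finance and has_valid_id THEN application_complete]. New: has_dependent, eligible_tier1, application_complete.
Round 2: r1 [IF eligible_tier1 and application_complete THEN over_18]; r7 [IF has_dependent and has_valid_id and enrolled_program THEN means_tested]. New: over_18, means_tested.
Round 3: r3 [IF address_verified and means_tested THEN citizen]; r4 [IF priority_flag and over_18 THEN renewal_due]; r5 [IF eligible_tier1 and over_18 THEN case_approved]; r8 [IF over_18 THEN resident]; r13 [IF means_tested and over_18 and notify_finance THEN household_head]. New: citizen, renewal_due, case_approved, resident, household_head.
Closure: {address_verified, age_verified, application_complete, case_approved, citizen, eligible_subsidy, eligible_tier1, enrolled_program, exempt_fee, has_dependent, has_valid_id, household_head, identity_verified, means_tested, notify_finance, over_18, priority_flag, renewal_due, resident} — 19 facts.

19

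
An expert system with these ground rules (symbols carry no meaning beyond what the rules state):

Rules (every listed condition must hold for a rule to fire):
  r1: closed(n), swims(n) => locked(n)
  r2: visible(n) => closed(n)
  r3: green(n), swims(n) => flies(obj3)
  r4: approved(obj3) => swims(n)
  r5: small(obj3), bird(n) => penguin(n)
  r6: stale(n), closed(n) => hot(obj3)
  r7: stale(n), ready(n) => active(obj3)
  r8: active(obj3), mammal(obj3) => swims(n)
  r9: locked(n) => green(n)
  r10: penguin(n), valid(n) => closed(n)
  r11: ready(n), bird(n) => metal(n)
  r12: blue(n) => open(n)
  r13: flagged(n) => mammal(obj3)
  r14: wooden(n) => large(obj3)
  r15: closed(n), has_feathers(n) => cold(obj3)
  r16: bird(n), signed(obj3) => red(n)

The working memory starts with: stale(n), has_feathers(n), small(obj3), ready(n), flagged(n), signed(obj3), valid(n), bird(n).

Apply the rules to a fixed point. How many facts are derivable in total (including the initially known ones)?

20

Round 1 fires r5, r7, r11, r13, r16, giving penguin(n), active(obj3), metal(n), mammal(obj3), red(n).
Round 2 fires r8, r10, giving swims(n), closed(n).
Round 3 fires r1, r6, r15, giving locked(n), hot(obj3), cold(obj3).
Round 4 fires r9, giving green(n).
Round 5 fires r3, giving flies(obj3).
Closure: {active(obj3), bird(n), closed(n), cold(obj3), flagged(n), flies(obj3), green(n), has_feathers(n), hot(obj3), locked(n), mammal(obj3), metal(n), penguin(n), ready(n), red(n), signed(obj3), small(obj3), stale(n), swims(n), valid(n)} — 20 facts.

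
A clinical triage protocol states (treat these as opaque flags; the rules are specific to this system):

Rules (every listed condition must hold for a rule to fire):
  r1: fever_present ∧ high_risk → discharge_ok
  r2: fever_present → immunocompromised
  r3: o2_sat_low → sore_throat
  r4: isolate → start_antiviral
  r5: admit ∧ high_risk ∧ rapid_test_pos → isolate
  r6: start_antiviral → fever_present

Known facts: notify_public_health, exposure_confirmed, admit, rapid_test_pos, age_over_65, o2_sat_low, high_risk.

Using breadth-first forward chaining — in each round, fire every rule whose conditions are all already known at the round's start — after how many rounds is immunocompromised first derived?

[1] r3 [o2_sat_low → sore_throat]; r5 [admit ∧ high_risk ∧ rapid_test_pos → isolate]. ⇒ new: sore_throat, isolate.
[2] r4 [isolate → start_antiviral]. ⇒ new: start_antiviral.
[3] r6 [start_antiviral → fever_present]. ⇒ new: fever_present.
[4] r1 [fever_present ∧ high_risk → discharge_ok]; r2 [fever_present → immunocompromised]. ⇒ new: discharge_ok, immunocompromised.
immunocompromised first appears in round 4.

4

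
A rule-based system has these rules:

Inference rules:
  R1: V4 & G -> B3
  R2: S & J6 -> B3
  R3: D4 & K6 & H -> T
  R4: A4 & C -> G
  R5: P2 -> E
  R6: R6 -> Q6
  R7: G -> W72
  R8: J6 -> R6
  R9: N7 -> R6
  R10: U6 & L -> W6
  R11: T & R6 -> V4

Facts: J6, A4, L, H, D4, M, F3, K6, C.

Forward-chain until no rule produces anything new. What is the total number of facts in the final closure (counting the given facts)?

16

Round 1: R3 [D4 & K6 & H -> T]; R4 [A4 & C -> G]; R8 [J6 -> R6]. New: T, G, R6.
Round 2: R6 [R6 -> Q6]; R7 [G -> W72]; R11 [T & R6 -> V4]. New: Q6, W72, V4.
Round 3: R1 [V4 & G -> B3]. New: B3.
Closure: {A4, B3, C, D4, F3, G, H, J6, K6, L, M, Q6, R6, T, V4, W72} — 16 facts.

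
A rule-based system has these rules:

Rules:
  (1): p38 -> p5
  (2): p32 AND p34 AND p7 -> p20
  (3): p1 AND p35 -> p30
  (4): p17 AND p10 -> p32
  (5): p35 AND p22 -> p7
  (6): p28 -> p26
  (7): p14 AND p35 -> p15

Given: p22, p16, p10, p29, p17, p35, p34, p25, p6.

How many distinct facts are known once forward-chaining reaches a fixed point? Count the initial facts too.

12

Round 1 — (4), (5), derive p32, p7.
Round 2 — (2), derive p20.
Closure: {p10, p16, p17, p20, p22, p25, p29, p32, p34, p35, p6, p7} — 12 facts.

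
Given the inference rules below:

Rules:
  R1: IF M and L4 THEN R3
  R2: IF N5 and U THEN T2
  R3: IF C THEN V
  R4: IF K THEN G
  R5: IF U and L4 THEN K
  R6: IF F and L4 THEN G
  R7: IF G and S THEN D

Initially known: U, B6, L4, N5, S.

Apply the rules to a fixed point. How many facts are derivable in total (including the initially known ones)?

9

[1] R2 [IF N5 and U THEN T2]; R5 [IF U and L4 THEN K]. ⇒ new: T2, K.
[2] R4 [IF K THEN G]. ⇒ new: G.
[3] R7 [IF G and S THEN D]. ⇒ new: D.
Closure: {B6, D, G, K, L4, N5, S, T2, U} — 9 facts.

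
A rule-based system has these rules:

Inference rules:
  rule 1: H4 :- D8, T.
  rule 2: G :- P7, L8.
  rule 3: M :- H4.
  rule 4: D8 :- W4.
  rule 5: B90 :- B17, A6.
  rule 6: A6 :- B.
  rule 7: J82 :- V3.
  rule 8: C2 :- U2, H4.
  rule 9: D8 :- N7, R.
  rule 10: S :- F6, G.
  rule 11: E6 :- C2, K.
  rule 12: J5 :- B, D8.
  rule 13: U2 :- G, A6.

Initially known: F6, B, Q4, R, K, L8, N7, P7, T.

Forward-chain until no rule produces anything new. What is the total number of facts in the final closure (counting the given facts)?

Round 1: rule 2 [G :- P7, L8.]; rule 6 [A6 :- B.]; rule 9 [D8 :- N7, R.]. New: G, A6, D8.
Round 2: rule 1 [H4 :- D8, T.]; rule 10 [S :- F6, G.]; rule 12 [J5 :- B, D8.]; rule 13 [U2 :- G, A6.]. New: H4, S, J5, U2.
Round 3: rule 3 [M :- H4.]; rule 8 [C2 :- U2, H4.]. New: M, C2.
Round 4: rule 11 [E6 :- C2, K.]. New: E6.
Closure: {A6, B, C2, D8, E6, F6, G, H4, J5, K, L8, M, N7, P7, Q4, R, S, T, U2} — 19 facts.

19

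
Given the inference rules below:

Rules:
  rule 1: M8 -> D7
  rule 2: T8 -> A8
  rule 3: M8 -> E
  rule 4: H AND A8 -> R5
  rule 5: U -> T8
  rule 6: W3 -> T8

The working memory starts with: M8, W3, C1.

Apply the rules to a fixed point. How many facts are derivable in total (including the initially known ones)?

7

Round 1 — rule 1, rule 3, rule 6, derive D7, E, T8.
Round 2 — rule 2, derive A8.
Closure: {A8, C1, D7, E, M8, T8, W3} — 7 facts.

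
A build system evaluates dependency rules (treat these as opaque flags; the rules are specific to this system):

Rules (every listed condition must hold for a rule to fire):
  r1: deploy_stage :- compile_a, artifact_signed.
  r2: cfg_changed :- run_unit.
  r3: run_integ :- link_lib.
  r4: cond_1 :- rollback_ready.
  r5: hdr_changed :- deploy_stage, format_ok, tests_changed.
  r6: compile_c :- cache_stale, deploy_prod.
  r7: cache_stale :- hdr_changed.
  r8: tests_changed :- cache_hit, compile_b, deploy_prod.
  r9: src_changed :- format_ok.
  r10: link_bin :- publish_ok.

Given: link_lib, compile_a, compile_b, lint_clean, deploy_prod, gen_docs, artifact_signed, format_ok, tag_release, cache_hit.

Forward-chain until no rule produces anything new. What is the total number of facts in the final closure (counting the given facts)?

Round 1 fires r1, r3, r8, r9, giving deploy_stage, run_integ, tests_changed, src_changed.
Round 2 fires r5, giving hdr_changed.
Round 3 fires r7, giving cache_stale.
Round 4 fires r6, giving compile_c.
Closure: {artifact_signed, cache_hit, cache_stale, compile_a, compile_b, compile_c, deploy_prod, deploy_stage, format_ok, gen_docs, hdr_changed, link_lib, lint_clean, run_integ, src_changed, tag_release, tests_changed} — 17 facts.

17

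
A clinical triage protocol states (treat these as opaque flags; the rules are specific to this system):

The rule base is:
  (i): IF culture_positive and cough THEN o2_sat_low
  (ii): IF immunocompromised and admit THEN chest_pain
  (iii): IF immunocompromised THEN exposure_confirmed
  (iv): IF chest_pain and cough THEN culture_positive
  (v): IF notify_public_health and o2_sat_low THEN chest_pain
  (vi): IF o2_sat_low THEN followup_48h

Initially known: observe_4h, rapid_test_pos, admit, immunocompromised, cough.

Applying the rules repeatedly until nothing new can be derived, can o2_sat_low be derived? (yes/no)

Round 1: (ii) [IF immunocompromised and admit THEN chest_pain]; (iii) [IF immunocompromised THEN exposure_confirmed]. Adds chest_pain, exposure_confirmed.
Round 2: (iv) [IF chest_pain and cough THEN culture_positive]. Adds culture_positive.
Round 3: (i) [IF culture_positive and cough THEN o2_sat_low]. Adds o2_sat_low.
Round 4: (vi) [IF o2_sat_low THEN followup_48h]. Adds followup_48h.
o2_sat_low appears in round 3, so it is derivable.

yes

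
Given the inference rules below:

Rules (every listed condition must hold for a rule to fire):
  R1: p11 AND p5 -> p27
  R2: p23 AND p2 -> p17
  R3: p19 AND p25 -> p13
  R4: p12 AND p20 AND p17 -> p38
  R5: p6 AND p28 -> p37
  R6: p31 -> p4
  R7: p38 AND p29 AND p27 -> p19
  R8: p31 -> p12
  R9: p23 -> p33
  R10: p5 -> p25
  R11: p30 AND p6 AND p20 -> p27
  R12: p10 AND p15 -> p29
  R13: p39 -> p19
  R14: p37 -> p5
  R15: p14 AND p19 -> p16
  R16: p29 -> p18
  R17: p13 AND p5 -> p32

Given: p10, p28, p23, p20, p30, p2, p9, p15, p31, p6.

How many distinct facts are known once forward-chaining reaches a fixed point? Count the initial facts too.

24

Round 1 — R2, R5, R6, R8, R9, R11, R12, derive p17, p37, p4, p12, p33, p27, p29.
Round 2 — R4, R14, R16, derive p38, p5, p18.
Round 3 — R7, R10, derive p19, p25.
Round 4 — R3, derive p13.
Round 5 — R17, derive p32.
Closure: {p10, p12, p13, p15, p17, p18, p19, p2, p20, p23, p25, p27, p28, p29, p30, p31, p32, p33, p37, p38, p4, p5, p6, p9} — 24 facts.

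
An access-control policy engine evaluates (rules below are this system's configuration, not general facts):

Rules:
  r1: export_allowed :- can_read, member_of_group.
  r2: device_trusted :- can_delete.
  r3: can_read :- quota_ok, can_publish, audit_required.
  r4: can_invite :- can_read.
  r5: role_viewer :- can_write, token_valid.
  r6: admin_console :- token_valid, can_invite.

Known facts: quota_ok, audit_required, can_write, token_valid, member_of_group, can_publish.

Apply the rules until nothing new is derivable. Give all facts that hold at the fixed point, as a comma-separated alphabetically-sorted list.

Round 1 — r3, r5, derive can_read, role_viewer.
Round 2 — r1, r4, derive export_allowed, can_invite.
Round 3 — r6, derive admin_console.

admin_console, audit_required, can_invite, can_publish, can_read, can_write, export_allowed, member_of_group, quota_ok, role_viewer, token_valid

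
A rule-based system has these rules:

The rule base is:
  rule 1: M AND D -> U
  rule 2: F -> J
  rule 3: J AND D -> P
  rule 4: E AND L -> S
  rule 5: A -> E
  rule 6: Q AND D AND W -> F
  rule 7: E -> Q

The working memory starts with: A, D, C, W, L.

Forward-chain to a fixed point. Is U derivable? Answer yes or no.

no

Round 1 fires rule 5, giving E.
Round 2 fires rule 4, rule 7, giving S, Q.
Round 3 fires rule 6, giving F.
Round 4 fires rule 2, giving J.
Round 5 fires rule 3, giving P.
Fixed point reached. U is concluded only by rule 1; rule 1 needs M (never derived).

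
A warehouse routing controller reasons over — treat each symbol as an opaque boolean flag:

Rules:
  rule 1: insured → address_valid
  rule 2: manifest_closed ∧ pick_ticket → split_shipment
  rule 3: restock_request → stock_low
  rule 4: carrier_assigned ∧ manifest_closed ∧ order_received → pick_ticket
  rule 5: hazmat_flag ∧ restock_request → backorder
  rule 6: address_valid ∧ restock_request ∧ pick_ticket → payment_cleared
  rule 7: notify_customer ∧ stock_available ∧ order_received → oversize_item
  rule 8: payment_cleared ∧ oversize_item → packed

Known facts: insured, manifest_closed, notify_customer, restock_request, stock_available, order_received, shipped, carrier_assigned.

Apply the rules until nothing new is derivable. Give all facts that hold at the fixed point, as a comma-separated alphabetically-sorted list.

Round 1 — rule 1, rule 3, rule 4, rule 7, derive address_valid, stock_low, pick_ticket, oversize_item.
Round 2 — rule 2, rule 6, derive split_shipment, payment_cleared.
Round 3 — rule 8, derive packed.

address_valid, carrier_assigned, insured, manifest_closed, notify_customer, order_received, oversize_item, packed, payment_cleared, pick_ticket, restock_request, shipped, split_shipment, stock_available, stock_low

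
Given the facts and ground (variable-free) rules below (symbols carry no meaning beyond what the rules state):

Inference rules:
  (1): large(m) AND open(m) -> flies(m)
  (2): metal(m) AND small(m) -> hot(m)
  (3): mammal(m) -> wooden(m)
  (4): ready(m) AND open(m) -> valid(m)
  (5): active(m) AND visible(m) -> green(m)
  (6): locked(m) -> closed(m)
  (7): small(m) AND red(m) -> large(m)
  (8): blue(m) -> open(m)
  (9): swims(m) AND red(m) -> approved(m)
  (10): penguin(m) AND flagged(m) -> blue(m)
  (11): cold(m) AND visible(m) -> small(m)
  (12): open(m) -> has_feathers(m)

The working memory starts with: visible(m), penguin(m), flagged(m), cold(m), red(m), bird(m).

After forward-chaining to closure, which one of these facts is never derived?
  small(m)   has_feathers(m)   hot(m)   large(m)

hot(m)

[1] (10) [penguin(m) AND flagged(m) -> blue(m)]; (11) [cold(m) AND visible(m) -> small(m)]. ⇒ new: blue(m), small(m).
[2] (7) [small(m) AND red(m) -> large(m)]; (8) [blue(m) -> open(m)]. ⇒ new: large(m), open(m).
[3] (1) [large(m) AND open(m) -> flies(m)]; (12) [open(m) -> has_feathers(m)]. ⇒ new: flies(m), has_feathers(m).
Derived: small(m) (round 1), large(m) (round 2), has_feathers(m) (round 3). hot(m) never appears in any round.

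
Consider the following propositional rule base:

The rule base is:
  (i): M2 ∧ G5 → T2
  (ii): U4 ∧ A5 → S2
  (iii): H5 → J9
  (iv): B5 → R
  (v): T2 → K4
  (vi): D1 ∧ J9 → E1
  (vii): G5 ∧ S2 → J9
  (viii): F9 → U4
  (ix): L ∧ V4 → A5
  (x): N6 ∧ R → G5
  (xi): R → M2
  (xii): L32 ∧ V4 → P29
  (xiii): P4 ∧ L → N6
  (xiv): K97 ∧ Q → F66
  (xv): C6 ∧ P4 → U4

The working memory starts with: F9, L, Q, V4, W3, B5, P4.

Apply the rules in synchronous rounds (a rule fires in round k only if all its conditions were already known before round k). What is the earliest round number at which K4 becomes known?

Round 1: (iv) [B5 → R]; (viii) [F9 → U4]; (ix) [L ∧ V4 → A5]; (xiii) [P4 ∧ L → N6]. Adds R, U4, A5, N6.
Round 2: (ii) [U4 ∧ A5 → S2]; (x) [N6 ∧ R → G5]; (xi) [R → M2]. Adds S2, G5, M2.
Round 3: (i) [M2 ∧ G5 → T2]; (vii) [G5 ∧ S2 → J9]. Adds T2, J9.
Round 4: (v) [T2 → K4]. Adds K4.
K4 first appears in round 4.

4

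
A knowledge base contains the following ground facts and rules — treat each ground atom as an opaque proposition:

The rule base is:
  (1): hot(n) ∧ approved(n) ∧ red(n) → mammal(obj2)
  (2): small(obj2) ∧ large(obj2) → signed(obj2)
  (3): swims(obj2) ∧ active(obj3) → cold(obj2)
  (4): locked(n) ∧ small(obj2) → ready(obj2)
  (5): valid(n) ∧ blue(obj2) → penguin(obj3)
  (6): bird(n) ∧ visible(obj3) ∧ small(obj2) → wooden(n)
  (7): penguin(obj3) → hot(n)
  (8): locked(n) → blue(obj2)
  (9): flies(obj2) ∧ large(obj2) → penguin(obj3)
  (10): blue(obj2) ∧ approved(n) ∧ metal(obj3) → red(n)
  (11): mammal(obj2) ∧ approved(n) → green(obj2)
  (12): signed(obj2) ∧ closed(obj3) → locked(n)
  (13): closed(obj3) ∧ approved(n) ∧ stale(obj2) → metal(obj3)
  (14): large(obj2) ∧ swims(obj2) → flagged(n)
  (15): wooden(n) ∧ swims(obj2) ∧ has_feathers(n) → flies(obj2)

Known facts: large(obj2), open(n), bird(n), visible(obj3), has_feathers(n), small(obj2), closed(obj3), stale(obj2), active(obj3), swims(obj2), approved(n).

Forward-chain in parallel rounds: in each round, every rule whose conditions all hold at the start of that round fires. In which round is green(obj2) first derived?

6

Round 1 — (2), (3), (6), (13), (14), derive signed(obj2), cold(obj2), wooden(n), metal(obj3), flagged(n).
Round 2 — (12), (15), derive locked(n), flies(obj2).
Round 3 — (4), (8), (9), derive ready(obj2), blue(obj2), penguin(obj3).
Round 4 — (7), (10), derive hot(n), red(n).
Round 5 — (1), derive mammal(obj2).
Round 6 — (11), derive green(obj2).
green(obj2) first appears in round 6.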